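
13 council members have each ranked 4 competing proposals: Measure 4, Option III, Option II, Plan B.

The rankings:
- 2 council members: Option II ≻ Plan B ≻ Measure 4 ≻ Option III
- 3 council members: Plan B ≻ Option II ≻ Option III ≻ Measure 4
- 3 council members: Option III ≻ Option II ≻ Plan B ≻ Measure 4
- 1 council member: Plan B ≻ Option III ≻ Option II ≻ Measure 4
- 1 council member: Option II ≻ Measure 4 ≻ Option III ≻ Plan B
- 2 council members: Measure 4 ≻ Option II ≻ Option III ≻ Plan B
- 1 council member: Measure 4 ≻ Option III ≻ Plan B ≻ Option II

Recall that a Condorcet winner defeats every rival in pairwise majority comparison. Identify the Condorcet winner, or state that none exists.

Check each pair by majority over 13 ballots:
Measure 4 vs Option III: Option III, 7–6.
Measure 4 vs Option II: Option II wins 10–3.
Measure 4–Plan B: Plan B 9–4.
Option III–Option II: Option II 8–5.
Option III vs Plan B: Option III, 7–6.
Option II vs Plan B: Option II, 8–5.
Only Option II has no losses; Option II is the Condorcet winner.

Option II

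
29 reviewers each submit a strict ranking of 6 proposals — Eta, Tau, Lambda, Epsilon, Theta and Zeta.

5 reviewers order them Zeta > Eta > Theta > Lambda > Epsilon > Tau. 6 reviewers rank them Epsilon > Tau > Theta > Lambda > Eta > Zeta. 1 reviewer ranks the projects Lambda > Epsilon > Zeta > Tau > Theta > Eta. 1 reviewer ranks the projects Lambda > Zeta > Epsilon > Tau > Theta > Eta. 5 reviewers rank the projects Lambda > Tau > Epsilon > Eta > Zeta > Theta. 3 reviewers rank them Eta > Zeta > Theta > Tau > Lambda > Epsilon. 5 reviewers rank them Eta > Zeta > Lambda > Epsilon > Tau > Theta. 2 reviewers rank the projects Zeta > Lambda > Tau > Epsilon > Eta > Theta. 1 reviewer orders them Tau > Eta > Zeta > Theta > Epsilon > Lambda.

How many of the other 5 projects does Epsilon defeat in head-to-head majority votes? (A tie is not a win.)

3

Epsilon against each rival (29 reviewers):
Epsilon vs Eta: Epsilon preferred on 6+1+1+5+2 = 15 ballots; Epsilon wins 15–14.
Epsilon–Tau: Epsilon 18–11.
Epsilon–Lambda: Lambda 22–7.
Epsilon vs Theta: Epsilon preferred on 6+1+1+5+5+2 = 20 ballots; Epsilon wins 20–9.
Epsilon vs Zeta: 6+1+5 = 12 for Epsilon, 17 for Zeta — Zeta by 17–12.
Epsilon beats Eta, Tau, Theta; loses to Lambda, Zeta — 3 pairwise wins.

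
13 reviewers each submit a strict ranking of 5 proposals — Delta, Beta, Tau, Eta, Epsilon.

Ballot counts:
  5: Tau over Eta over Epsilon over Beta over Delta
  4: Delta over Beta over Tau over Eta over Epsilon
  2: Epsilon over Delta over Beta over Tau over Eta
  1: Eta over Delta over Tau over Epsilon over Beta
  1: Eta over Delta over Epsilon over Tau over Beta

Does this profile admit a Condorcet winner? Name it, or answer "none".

none

Pairwise majorities:
Delta vs Beta: Delta is ranked higher on 4+2+1+1 = 8 ballots, Beta on 5. Delta wins 8–5.
Delta vs Tau: 8 to 5, Delta.
Delta vs Eta: 4+2 = 6 for Delta, 7 for Eta — Eta by 7–6.
Delta vs Epsilon: Delta preferred on 4+1+1 = 6 ballots; Epsilon wins 7–6.
Beta vs Tau: Beta preferred on 4+2 = 6 ballots; Tau wins 7–6.
Beta vs Eta: 4+2 = 6 for Beta, 7 for Eta — Eta by 7–6.
Beta vs Epsilon: Beta preferred on 4 ballots; Epsilon wins 9–4.
Tau vs Eta: 11 to 2, Tau.
Tau vs Epsilon: 5+4+1 = 10 for Tau, 3 for Epsilon — Tau by 10–3.
Eta vs Epsilon: Eta preferred on 5+4+1+1 = 11 ballots; Eta wins 11–2.
No project is unbeaten: Delta loses to Eta; Beta loses to Delta; Tau loses to Delta; Eta loses to Tau; Epsilon loses to Tau. In particular Delta > Tau > Eta > Delta is a majority cycle — no Condorcet winner exists.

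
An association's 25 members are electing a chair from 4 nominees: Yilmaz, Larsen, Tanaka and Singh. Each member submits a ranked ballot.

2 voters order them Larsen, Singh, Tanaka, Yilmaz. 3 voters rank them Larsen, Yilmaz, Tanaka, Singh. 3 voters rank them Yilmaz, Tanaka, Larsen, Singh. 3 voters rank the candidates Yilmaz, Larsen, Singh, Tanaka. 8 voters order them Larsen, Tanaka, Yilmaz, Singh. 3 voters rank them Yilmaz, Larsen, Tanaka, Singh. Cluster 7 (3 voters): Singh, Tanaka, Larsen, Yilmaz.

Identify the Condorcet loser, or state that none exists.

Head-to-head results (25 voters):
Yilmaz vs Larsen: Yilmaz is ranked higher on 3+3+3 = 9 ballots, Larsen on 16. Larsen wins 16–9.
Yilmaz–Tanaka: Tanaka 13–12.
Yilmaz vs Singh: Yilmaz is ranked higher on 3+3+3+8+3 = 20 ballots, Singh on 5. Yilmaz wins 20–5.
Larsen–Tanaka: Larsen 19–6.
Larsen–Singh: Larsen 22–3.
Tanaka vs Singh: Tanaka wins 17–8.
Singh loses to every other candidate — it is the Condorcet loser.

Singh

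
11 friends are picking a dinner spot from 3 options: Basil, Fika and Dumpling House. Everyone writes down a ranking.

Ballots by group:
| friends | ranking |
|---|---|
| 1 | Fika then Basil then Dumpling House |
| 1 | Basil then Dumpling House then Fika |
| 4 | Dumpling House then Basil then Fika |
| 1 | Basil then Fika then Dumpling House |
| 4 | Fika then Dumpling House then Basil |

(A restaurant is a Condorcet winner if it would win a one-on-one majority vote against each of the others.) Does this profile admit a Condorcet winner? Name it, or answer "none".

Head-to-head results (11 friends):
Basil vs Fika: Basil preferred on 1+4+1 = 6 ballots; Basil wins 6–5.
Basil vs Dumpling House: 3 to 8, Dumpling House.
Fika vs Dumpling House: 1+1+4 = 6 for Fika, 5 for Dumpling House — Fika by 6–5.
Every restaurant loses at least once (Basil loses to Dumpling House; Fika loses to Basil; Dumpling House loses to Fika). The majority relation contains the cycle Basil beats Fika beats Dumpling House beats Basil, so there is no Condorcet winner.

none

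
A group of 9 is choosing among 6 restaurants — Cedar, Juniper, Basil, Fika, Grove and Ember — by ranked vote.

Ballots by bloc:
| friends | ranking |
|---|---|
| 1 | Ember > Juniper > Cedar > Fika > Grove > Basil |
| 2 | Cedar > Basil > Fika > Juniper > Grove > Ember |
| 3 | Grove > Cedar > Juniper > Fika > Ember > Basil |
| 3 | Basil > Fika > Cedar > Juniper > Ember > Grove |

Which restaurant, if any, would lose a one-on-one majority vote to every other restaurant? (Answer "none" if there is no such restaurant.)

Ember

Head-to-head results (9 friends):
Cedar vs Juniper: 2+3+3 = 8 for Cedar, 1 for Juniper — Cedar by 8–1.
Cedar vs Basil: Cedar wins 6–3.
Cedar vs Fika: Cedar wins 6–3.
Cedar vs Grove: 1+2+3 = 6 for Cedar, 3 for Grove — Cedar by 6–3.
Cedar–Ember: Cedar 8–1.
Juniper vs Basil: Juniper preferred on 1+3 = 4 ballots; Basil wins 5–4.
Juniper vs Fika: Fika, 5–4.
Juniper vs Grove: Juniper wins 6–3.
Juniper vs Ember: 2+3+3 = 8 for Juniper, 1 for Ember — Juniper by 8–1.
Basil vs Fika: 5 to 4, Basil.
Basil vs Grove: 2+3 = 5 for Basil, 4 for Grove — Basil by 5–4.
Basil vs Ember: Basil, 5–4.
Fika vs Grove: Fika is ranked higher on 1+2+3 = 6 ballots, Grove on 3. Fika wins 6–3.
Fika vs Ember: Fika, 8–1.
Grove vs Ember: Grove, 5–4.
Ember is beaten in every head-to-head and is the Condorcet loser.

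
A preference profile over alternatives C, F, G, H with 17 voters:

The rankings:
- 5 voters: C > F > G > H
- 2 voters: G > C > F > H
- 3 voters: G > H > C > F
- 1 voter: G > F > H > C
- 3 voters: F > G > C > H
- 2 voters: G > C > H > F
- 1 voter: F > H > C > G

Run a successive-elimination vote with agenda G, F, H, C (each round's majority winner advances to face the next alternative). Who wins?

Round 1: G vs F — 8–9, F advances.
Round 2: F vs H — 12–5, F advances.
Round 3: F vs C — 5–12, C advances.
C survives the agenda.

C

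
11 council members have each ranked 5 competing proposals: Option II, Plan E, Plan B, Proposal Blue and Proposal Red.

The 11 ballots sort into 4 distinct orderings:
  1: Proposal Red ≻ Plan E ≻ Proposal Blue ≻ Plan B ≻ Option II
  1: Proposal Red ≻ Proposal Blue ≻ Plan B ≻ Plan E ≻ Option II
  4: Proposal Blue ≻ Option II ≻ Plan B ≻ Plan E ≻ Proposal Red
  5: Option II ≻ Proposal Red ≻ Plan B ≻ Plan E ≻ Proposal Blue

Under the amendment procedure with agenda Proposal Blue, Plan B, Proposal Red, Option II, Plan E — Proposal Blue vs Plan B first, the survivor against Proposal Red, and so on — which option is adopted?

Round 1: Proposal Blue vs Plan B — 6–5, Proposal Blue advances.
Round 2: Proposal Blue vs Proposal Red — 4–7, Proposal Red advances.
Round 3: Proposal Red vs Option II — 2–9, Option II advances.
Round 4: Option II vs Plan E — 9–2, Option II advances.
Option II survives the agenda.

Option II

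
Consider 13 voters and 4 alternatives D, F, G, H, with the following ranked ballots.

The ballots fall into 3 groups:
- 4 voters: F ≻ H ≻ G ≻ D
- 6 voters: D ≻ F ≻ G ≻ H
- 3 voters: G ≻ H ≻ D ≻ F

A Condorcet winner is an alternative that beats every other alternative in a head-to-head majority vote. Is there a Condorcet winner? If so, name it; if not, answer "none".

Pairwise majorities:
D vs F: D preferred on 6+3 = 9 ballots; D wins 9–4.
D vs G: 6 to 7, G.
D vs H: 6 to 7, H.
F vs G: F preferred on 4+6 = 10 ballots; F wins 10–3.
F vs H: 4+6 = 10 for F, 3 for H — F by 10–3.
G vs H: G is ranked higher on 6+3 = 9 ballots, H on 4. G wins 9–4.
Every alternative loses at least once (D loses to G; F loses to D; G loses to F; H loses to F). The majority relation contains the cycle D beats F beats G beats D, so there is no Condorcet winner.

none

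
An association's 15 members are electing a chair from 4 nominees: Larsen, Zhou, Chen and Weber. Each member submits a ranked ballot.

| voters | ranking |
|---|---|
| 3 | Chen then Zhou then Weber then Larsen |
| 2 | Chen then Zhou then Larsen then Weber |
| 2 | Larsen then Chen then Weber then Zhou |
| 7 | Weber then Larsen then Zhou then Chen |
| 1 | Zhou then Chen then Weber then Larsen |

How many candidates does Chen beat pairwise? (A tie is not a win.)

1

Chen against each rival (15 voters):
Chen–Larsen: Larsen 9–6.
Chen vs Zhou: Zhou wins 8–7.
Chen vs Weber: Chen is ranked higher on 3+2+2+1 = 8 ballots, Weber on 7. Chen wins 8–7.
Chen beats Weber; loses to Larsen, Zhou — 1 pairwise win.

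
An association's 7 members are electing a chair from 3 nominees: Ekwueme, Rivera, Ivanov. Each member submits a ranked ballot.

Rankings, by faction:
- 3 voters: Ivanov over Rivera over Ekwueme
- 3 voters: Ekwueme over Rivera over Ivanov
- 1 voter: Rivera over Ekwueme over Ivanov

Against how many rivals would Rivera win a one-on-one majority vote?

Rivera against each rival (7 voters):
Rivera vs Ekwueme: Rivera wins 4–3.
Rivera vs Ivanov: Rivera, 4–3.
Rivera beats Ekwueme, Ivanov — 2 pairwise wins.

2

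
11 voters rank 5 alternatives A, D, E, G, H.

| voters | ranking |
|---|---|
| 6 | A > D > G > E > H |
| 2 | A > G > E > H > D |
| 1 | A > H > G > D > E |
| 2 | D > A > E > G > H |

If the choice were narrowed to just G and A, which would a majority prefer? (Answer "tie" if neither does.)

A

No ballot ranks G above A: 0.
Ballots ranking A above G: 11 − 0 = 11.
A wins the head-to-head 11–0.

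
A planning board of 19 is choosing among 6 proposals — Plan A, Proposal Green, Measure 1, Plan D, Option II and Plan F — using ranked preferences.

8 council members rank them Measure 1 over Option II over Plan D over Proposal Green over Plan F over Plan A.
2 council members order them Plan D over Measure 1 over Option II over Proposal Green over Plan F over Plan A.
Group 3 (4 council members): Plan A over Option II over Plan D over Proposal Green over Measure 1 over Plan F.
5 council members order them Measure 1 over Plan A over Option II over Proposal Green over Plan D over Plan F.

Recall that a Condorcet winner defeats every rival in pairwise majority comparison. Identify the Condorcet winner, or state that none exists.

Check each pair by majority over 19 ballots:
Plan A vs Proposal Green: 4+5 = 9 for Plan A, 10 for Proposal Green — Proposal Green by 10–9.
Plan A vs Measure 1: Plan A preferred on 4 ballots; Measure 1 wins 15–4.
Plan A vs Plan D: 4+5 = 9 for Plan A, 10 for Plan D — Plan D by 10–9.
Plan A vs Option II: 4+5 = 9 for Plan A, 10 for Option II — Option II by 10–9.
Plan A vs Plan F: 4+5 = 9 for Plan A, 10 for Plan F — Plan F by 10–9.
Proposal Green vs Measure 1: Measure 1 wins 15–4.
Proposal Green vs Plan D: Plan D, 14–5.
Proposal Green vs Option II: Option II wins 19–0.
Proposal Green vs Plan F: Proposal Green preferred on 8+2+4+5 = 19 ballots; Proposal Green wins 19–0.
Measure 1 vs Plan D: Measure 1 preferred on 8+5 = 13 ballots; Measure 1 wins 13–6.
Measure 1–Option II: Measure 1 15–4.
Measure 1 vs Plan F: 19 to 0, Measure 1.
Plan D vs Option II: 2 for Plan D, 17 for Option II — Option II by 17–2.
Plan D vs Plan F: Plan D is ranked higher on 8+2+4+5 = 19 ballots, Plan F on 0. Plan D wins 19–0.
Option II vs Plan F: Option II is ranked higher on 8+2+4+5 = 19 ballots, Plan F on 0. Option II wins 19–0.
Measure 1 wins every pairwise contest, so Measure 1 is the Condorcet winner.

Measure 1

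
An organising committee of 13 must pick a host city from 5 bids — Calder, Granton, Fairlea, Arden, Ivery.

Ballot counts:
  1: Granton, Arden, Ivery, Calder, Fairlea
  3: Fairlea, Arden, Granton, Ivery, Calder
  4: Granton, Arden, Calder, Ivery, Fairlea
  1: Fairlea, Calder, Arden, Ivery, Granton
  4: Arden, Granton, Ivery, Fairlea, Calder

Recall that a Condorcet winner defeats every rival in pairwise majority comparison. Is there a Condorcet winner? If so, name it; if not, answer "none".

Check each pair by majority over 13 ballots:
Calder vs Granton: Calder is ranked higher on 1 ballot, Granton on 12. Granton wins 12–1.
Calder vs Fairlea: 5 to 8, Fairlea.
Calder vs Arden: 1 to 12, Arden.
Calder vs Ivery: 5 to 8, Ivery.
Granton vs Fairlea: 1+4+4 = 9 for Granton, 4 for Fairlea — Granton by 9–4.
Granton vs Arden: 1+4 = 5 for Granton, 8 for Arden — Arden by 8–5.
Granton vs Ivery: 1+3+4+4 = 12 for Granton, 1 for Ivery — Granton by 12–1.
Fairlea vs Arden: Fairlea preferred on 3+1 = 4 ballots; Arden wins 9–4.
Fairlea vs Ivery: 4 to 9, Ivery.
Arden vs Ivery: 1+3+4+1+4 = 13 for Arden, 0 for Ivery — Arden by 13–0.
Arden beats each of Calder, Granton, Fairlea, Ivery — Arden is the Condorcet winner.

Arden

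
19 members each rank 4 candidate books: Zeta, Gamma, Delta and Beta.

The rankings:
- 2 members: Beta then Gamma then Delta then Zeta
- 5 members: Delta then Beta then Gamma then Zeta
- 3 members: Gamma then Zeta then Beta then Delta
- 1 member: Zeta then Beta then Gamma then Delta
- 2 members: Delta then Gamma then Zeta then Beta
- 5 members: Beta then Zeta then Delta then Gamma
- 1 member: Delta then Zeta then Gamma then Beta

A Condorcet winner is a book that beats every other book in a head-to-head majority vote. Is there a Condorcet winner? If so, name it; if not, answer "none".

Check each pair by majority over 19 ballots:
Zeta vs Gamma: Gamma wins 12–7.
Zeta–Delta: Delta 10–9.
Zeta vs Beta: Beta, 12–7.
Gamma vs Delta: Delta, 13–6.
Gamma vs Beta: Beta wins 13–6.
Delta vs Beta: Beta wins 11–8.
Only Beta has no losses; Beta is the Condorcet winner.

Beta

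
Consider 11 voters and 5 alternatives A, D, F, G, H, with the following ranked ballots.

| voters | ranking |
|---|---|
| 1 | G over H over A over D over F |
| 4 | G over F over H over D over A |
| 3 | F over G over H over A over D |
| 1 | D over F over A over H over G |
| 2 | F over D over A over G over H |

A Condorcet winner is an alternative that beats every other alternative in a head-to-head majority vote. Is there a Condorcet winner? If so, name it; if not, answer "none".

Check each pair by majority over 11 ballots:
A vs D: A is ranked higher on 1+3 = 4 ballots, D on 7. D wins 7–4.
A vs F: F, 10–1.
A vs G: A is ranked higher on 1+2 = 3 ballots, G on 8. G wins 8–3.
A vs H: 1+2 = 3 for A, 8 for H — H by 8–3.
D vs F: D preferred on 1+1 = 2 ballots; F wins 9–2.
D vs G: D is ranked higher on 1+2 = 3 ballots, G on 8. G wins 8–3.
D vs H: 1+2 = 3 for D, 8 for H — H by 8–3.
F vs G: F is ranked higher on 3+1+2 = 6 ballots, G on 5. F wins 6–5.
F vs H: F wins 10–1.
G vs H: 10 to 1, G.
F wins every pairwise contest, so F is the Condorcet winner.

F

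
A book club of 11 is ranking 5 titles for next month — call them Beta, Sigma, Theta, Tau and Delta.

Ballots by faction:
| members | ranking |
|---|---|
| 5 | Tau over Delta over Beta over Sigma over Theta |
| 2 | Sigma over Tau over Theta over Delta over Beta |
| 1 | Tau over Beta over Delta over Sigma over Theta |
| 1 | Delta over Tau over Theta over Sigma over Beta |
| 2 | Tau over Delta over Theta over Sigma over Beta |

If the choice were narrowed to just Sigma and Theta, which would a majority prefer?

Ballots ranking Sigma above Theta: 5 + 2 + 1 = 8.
Ballots ranking Theta above Sigma: 11 − 8 = 3.
Sigma wins the head-to-head 8–3.

Sigma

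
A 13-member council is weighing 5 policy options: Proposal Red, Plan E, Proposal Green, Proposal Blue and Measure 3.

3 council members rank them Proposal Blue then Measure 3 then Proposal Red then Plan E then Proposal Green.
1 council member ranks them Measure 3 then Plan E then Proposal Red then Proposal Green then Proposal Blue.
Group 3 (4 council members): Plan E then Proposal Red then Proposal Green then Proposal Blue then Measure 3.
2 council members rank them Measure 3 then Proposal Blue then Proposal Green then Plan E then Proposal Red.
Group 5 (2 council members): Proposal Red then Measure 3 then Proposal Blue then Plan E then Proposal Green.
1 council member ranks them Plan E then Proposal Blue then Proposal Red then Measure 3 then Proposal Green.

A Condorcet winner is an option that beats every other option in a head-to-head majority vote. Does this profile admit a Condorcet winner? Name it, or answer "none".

none

Head-to-head results (13 council members):
Proposal Red vs Plan E: 3+2 = 5 for Proposal Red, 8 for Plan E — Plan E by 8–5.
Proposal Red–Proposal Green: Proposal Red 11–2.
Proposal Red vs Proposal Blue: 7 to 6, Proposal Red.
Proposal Red vs Measure 3: Proposal Red preferred on 4+2+1 = 7 ballots; Proposal Red wins 7–6.
Plan E–Proposal Green: Plan E 11–2.
Plan E vs Proposal Blue: Proposal Blue, 7–6.
Plan E vs Measure 3: Measure 3 wins 8–5.
Proposal Green–Proposal Blue: Proposal Blue 8–5.
Proposal Green vs Measure 3: Proposal Green is ranked higher on 4 ballots, Measure 3 on 9. Measure 3 wins 9–4.
Proposal Blue vs Measure 3: 8 to 5, Proposal Blue.
Each option drops at least one matchup (Proposal Red loses to Plan E; Plan E loses to Proposal Blue; Proposal Green loses to Proposal Red; Proposal Blue loses to Proposal Red; Measure 3 loses to Proposal Red); the cycle Proposal Red → Proposal Blue → Plan E → Proposal Red rules out a Condorcet winner.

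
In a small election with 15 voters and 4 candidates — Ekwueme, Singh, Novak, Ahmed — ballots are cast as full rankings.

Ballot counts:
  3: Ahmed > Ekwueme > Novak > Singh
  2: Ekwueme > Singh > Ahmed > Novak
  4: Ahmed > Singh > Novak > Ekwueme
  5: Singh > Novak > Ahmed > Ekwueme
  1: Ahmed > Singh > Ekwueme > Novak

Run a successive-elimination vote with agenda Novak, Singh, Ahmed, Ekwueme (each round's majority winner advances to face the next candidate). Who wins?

Round 1: Novak vs Singh — 3–12, Singh advances.
Round 2: Singh vs Ahmed — 7–8, Ahmed advances.
Round 3: Ahmed vs Ekwueme — 13–2, Ahmed advances.
The agenda winner is Ahmed.

Ahmed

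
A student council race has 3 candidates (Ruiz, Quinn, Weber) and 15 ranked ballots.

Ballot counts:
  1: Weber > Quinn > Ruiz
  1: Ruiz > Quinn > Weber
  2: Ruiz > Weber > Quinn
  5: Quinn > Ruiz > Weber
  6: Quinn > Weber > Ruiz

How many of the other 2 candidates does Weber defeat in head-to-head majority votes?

Weber against each rival (15 voters):
Weber vs Ruiz: 1+6 = 7 for Weber, 8 for Ruiz — Ruiz by 8–7.
Weber vs Quinn: Weber is ranked higher on 1+2 = 3 ballots, Quinn on 12. Quinn wins 12–3.
Weber beats no one; loses to Ruiz, Quinn — 0 pairwise wins.

0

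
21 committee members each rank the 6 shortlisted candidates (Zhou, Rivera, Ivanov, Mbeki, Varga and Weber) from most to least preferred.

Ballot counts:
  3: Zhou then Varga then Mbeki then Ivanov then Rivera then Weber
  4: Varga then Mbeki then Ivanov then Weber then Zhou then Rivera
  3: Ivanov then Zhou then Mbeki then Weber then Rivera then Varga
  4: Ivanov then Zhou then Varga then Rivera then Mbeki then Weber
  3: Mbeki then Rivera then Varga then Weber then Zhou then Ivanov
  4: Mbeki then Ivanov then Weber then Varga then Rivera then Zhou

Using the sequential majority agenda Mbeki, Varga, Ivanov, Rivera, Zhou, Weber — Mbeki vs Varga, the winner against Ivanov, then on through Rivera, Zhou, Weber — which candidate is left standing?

Round 1: Mbeki vs Varga — 10–11, Varga advances.
Round 2: Varga vs Ivanov — 10–11, Ivanov advances.
Round 3: Ivanov vs Rivera — 18–3, Ivanov advances.
Round 4: Ivanov vs Zhou — 15–6, Ivanov advances.
Round 5: Ivanov vs Weber — 18–3, Ivanov advances.
Ivanov survives the agenda.

Ivanov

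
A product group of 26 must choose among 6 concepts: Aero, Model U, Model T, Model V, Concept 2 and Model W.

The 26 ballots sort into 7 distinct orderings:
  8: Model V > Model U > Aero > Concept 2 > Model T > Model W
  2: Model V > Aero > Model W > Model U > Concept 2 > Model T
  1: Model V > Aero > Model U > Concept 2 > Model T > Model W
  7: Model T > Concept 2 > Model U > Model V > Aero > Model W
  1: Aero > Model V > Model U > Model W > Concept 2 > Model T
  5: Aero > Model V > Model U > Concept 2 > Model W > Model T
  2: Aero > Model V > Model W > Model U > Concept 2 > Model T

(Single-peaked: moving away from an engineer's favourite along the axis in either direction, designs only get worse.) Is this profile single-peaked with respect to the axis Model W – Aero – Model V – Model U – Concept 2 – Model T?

yes

Axis positions: Model W=1, Aero=2, Model V=3, Model U=4, Concept 2=5, Model T=6.
Group 1 (peak Model V at position 3): ranking walks positions 3-4-2-5-6-1, expanding outward from the peak — single-peaked.
Group 2 (peak Model V at position 3): ranking walks positions 3-2-1-4-5-6, expanding outward from the peak — single-peaked.
Group 3 (peak Model V at position 3): ranking walks positions 3-2-4-5-6-1, expanding outward from the peak — single-peaked.
Group 4 (peak Model T at position 6): ranking walks positions 6-5-4-3-2-1, expanding outward from the peak — single-peaked.
Group 5 (peak Aero at position 2): ranking walks positions 2-3-4-1-5-6, expanding outward from the peak — single-peaked.
Group 6 (peak Aero at position 2): ranking walks positions 2-3-4-5-1-6, expanding outward from the peak — single-peaked.
Group 7 (peak Aero at position 2): ranking walks positions 2-3-1-4-5-6, expanding outward from the peak — single-peaked.
Every ranking is single-peaked on this axis.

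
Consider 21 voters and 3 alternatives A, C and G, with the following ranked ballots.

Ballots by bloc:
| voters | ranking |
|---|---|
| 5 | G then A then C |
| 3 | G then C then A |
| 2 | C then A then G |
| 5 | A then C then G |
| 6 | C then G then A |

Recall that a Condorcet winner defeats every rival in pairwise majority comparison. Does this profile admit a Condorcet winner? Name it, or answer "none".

Head-to-head results (21 voters):
A vs C: A is ranked higher on 5+5 = 10 ballots, C on 11. C wins 11–10.
A vs G: 7 to 14, G.
C vs G: 13 to 8, C.
C wins every pairwise contest, so C is the Condorcet winner.

C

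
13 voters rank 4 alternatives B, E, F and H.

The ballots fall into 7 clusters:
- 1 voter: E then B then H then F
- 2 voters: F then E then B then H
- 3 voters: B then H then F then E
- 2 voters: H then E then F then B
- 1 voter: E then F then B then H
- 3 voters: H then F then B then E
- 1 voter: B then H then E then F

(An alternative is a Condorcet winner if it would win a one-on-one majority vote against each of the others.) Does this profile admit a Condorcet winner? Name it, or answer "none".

Pairwise majorities:
B vs E: B, 7–6.
B vs F: F wins 8–5.
B vs H: B, 8–5.
E vs F: F, 8–5.
E–H: H 9–4.
F vs H: H wins 10–3.
No alternative is unbeaten: B loses to F; E loses to B; F loses to H; H loses to B. In particular B beats H beats F beats B is a majority cycle — no Condorcet winner exists.

none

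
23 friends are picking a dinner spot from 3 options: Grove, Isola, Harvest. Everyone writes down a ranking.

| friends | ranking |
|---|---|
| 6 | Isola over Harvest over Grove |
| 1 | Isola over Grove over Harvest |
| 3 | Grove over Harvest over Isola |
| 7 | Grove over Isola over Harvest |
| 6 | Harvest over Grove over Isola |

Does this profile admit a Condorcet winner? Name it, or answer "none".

none

Check each pair by majority over 23 ballots:
Grove vs Isola: Grove preferred on 3+7+6 = 16 ballots; Grove wins 16–7.
Grove vs Harvest: Grove is ranked higher on 1+3+7 = 11 ballots, Harvest on 12. Harvest wins 12–11.
Isola vs Harvest: Isola preferred on 6+1+7 = 14 ballots; Isola wins 14–9.
Each restaurant drops at least one matchup (Grove loses to Harvest; Isola loses to Grove; Harvest loses to Isola); the cycle Grove beats Isola beats Harvest beats Grove rules out a Condorcet winner.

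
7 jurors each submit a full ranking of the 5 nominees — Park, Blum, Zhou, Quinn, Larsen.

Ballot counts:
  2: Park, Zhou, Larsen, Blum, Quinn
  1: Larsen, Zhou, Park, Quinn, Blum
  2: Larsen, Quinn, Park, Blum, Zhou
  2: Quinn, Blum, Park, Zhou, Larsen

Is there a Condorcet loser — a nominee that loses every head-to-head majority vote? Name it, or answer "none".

Pairwise majorities:
Park vs Blum: 2+1+2 = 5 for Park, 2 for Blum — Park by 5–2.
Park–Zhou: Park 6–1.
Park vs Quinn: Quinn wins 4–3.
Park vs Larsen: 2+2 = 4 for Park, 3 for Larsen — Park by 4–3.
Blum vs Zhou: Blum is ranked higher on 2+2 = 4 ballots, Zhou on 3. Blum wins 4–3.
Blum vs Quinn: 2 for Blum, 5 for Quinn — Quinn by 5–2.
Blum vs Larsen: Larsen, 5–2.
Zhou vs Quinn: 3 to 4, Quinn.
Zhou vs Larsen: Zhou wins 4–3.
Quinn vs Larsen: Larsen wins 5–2.
No nominee is winless: Park beats Blum; Blum beats Zhou; Zhou beats Larsen; Quinn beats Park; Larsen beats Blum. There is no Condorcet loser.

none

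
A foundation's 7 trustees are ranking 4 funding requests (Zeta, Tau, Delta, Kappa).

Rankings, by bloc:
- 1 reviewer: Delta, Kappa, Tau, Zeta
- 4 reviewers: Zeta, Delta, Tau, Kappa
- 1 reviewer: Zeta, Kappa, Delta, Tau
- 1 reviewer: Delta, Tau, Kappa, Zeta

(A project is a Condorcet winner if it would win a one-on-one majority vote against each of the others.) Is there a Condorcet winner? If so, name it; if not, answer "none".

Zeta

Pairwise majorities:
Zeta vs Tau: Zeta wins 5–2.
Zeta–Delta: Zeta 5–2.
Zeta–Kappa: Zeta 5–2.
Tau vs Delta: Delta wins 7–0.
Tau vs Kappa: Tau wins 5–2.
Delta vs Kappa: Delta wins 6–1.
Zeta defeats every rival head-to-head and is the Condorcet winner.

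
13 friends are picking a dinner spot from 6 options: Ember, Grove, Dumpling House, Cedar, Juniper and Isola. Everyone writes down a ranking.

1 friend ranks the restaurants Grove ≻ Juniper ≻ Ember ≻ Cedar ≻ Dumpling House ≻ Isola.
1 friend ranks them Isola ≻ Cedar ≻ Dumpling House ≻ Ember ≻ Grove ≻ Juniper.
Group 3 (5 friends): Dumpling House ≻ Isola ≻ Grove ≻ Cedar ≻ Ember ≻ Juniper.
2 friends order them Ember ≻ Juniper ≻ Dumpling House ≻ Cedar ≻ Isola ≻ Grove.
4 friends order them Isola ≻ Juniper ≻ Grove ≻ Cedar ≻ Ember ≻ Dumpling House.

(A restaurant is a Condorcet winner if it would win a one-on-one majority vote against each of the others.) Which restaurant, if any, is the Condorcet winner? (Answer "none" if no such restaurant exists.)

Check each pair by majority over 13 ballots:
Ember vs Grove: Grove, 10–3.
Ember–Dumpling House: Ember 7–6.
Ember vs Cedar: Cedar, 10–3.
Ember–Juniper: Ember 8–5.
Ember vs Isola: Isola wins 10–3.
Grove–Dumpling House: Dumpling House 8–5.
Grove–Cedar: Grove 10–3.
Grove vs Juniper: Grove wins 7–6.
Grove–Isola: Isola 12–1.
Dumpling House–Cedar: Dumpling House 7–6.
Dumpling House–Juniper: Juniper 7–6.
Dumpling House–Isola: Dumpling House 8–5.
Cedar vs Juniper: Juniper wins 7–6.
Cedar vs Isola: Isola, 10–3.
Juniper vs Isola: Isola wins 10–3.
No restaurant is unbeaten: Ember loses to Grove; Grove loses to Dumpling House; Dumpling House loses to Ember; Cedar loses to Grove; Juniper loses to Ember; Isola loses to Dumpling House. In particular Ember > Dumpling House > Grove > Ember is a majority cycle — no Condorcet winner exists.

none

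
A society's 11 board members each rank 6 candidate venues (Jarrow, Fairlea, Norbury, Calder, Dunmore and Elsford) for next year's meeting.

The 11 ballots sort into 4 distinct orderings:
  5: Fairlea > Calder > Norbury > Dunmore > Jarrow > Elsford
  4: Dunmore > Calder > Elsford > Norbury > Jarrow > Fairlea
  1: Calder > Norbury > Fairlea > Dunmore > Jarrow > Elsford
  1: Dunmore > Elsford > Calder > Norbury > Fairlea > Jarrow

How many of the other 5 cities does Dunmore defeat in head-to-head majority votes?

2

Dunmore against each rival (11 organisers):
Dunmore–Jarrow: Dunmore 11–0.
Dunmore vs Fairlea: Dunmore is ranked higher on 4+1 = 5 ballots, Fairlea on 6. Fairlea wins 6–5.
Dunmore vs Norbury: 5 to 6, Norbury.
Dunmore–Calder: Calder 6–5.
Dunmore vs Elsford: 11 to 0, Dunmore.
Dunmore beats Jarrow, Elsford; loses to Fairlea, Norbury, Calder — 2 pairwise wins.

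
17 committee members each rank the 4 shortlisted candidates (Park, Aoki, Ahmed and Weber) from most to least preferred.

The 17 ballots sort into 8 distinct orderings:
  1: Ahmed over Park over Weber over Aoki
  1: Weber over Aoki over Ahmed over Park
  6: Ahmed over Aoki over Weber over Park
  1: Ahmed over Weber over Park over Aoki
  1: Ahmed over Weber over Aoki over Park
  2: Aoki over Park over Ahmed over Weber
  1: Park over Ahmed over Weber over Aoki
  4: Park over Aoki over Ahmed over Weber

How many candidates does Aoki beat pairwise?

Aoki against each rival (17 committee members):
Aoki vs Park: Aoki wins 10–7.
Aoki vs Ahmed: Ahmed, 10–7.
Aoki vs Weber: Aoki, 12–5.
Aoki beats Park, Weber; loses to Ahmed — 2 pairwise wins.

2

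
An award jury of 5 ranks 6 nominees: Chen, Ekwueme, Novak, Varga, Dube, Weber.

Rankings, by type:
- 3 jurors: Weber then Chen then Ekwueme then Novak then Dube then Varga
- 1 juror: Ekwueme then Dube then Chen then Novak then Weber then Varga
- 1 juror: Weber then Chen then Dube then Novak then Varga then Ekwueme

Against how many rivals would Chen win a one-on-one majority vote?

4

Chen against each rival (5 jurors):
Chen–Ekwueme: Chen 4–1.
Chen vs Novak: Chen wins 5–0.
Chen vs Varga: Chen is ranked higher on 3+1+1 = 5 ballots, Varga on 0. Chen wins 5–0.
Chen–Dube: Chen 4–1.
Chen vs Weber: 1 to 4, Weber.
Chen beats Ekwueme, Novak, Varga, Dube; loses to Weber — 4 pairwise wins.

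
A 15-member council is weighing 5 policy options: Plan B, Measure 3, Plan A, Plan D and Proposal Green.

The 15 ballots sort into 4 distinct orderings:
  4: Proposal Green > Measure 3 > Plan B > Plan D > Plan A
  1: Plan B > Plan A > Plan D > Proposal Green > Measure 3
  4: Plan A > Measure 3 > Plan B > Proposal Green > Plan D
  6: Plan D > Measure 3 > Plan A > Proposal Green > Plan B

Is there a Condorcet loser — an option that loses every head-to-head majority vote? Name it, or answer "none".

none

Head-to-head results (15 council members):
Plan B vs Measure 3: 1 to 14, Measure 3.
Plan B vs Plan A: Plan A, 10–5.
Plan B vs Plan D: Plan B preferred on 4+1+4 = 9 ballots; Plan B wins 9–6.
Plan B vs Proposal Green: Plan B is ranked higher on 1+4 = 5 ballots, Proposal Green on 10. Proposal Green wins 10–5.
Measure 3 vs Plan A: 10 to 5, Measure 3.
Measure 3 vs Plan D: Measure 3 wins 8–7.
Measure 3 vs Proposal Green: 10 to 5, Measure 3.
Plan A vs Plan D: Plan A is ranked higher on 1+4 = 5 ballots, Plan D on 10. Plan D wins 10–5.
Plan A vs Proposal Green: Plan A wins 11–4.
Plan D vs Proposal Green: Proposal Green wins 8–7.
Every option wins at least one matchup (Plan B beats Plan D; Measure 3 beats Plan B; Plan A beats Plan B; Plan D beats Plan A; Proposal Green beats Plan B), so there is no Condorcet loser.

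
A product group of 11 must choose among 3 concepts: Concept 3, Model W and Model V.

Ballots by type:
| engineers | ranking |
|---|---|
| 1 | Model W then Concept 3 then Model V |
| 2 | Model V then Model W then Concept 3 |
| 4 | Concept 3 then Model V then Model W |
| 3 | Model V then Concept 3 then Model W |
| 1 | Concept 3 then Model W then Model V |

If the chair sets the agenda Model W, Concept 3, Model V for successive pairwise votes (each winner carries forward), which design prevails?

Concept 3

Round 1: Model W vs Concept 3 — 3–8, Concept 3 advances.
Round 2: Concept 3 vs Model V — 6–5, Concept 3 advances.
Concept 3 survives the agenda.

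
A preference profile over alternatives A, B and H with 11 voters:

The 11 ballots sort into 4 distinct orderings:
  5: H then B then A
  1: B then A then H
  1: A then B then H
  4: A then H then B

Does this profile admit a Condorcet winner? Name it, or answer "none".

Check each pair by majority over 11 ballots:
A vs B: A preferred on 1+4 = 5 ballots; B wins 6–5.
A–H: A 6–5.
B vs H: H wins 9–2.
Each alternative drops at least one matchup (A loses to B; B loses to H; H loses to A); the cycle A → H → B → A rules out a Condorcet winner.

none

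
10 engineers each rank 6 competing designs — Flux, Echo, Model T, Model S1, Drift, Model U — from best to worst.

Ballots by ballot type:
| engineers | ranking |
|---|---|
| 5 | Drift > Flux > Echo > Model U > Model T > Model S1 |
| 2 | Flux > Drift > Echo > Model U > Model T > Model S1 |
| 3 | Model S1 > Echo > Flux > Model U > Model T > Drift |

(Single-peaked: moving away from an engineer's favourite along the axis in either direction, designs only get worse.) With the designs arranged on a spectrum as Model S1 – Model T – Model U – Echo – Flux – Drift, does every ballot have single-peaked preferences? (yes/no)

no

Axis positions: Model S1=1, Model T=2, Model U=3, Echo=4, Flux=5, Drift=6.
Ballot type 1 (peak Drift at position 6): ranking walks positions 6-5-4-3-2-1, expanding outward from the peak — single-peaked.
Ballot type 2 (peak Flux at position 5): ranking walks positions 5-6-4-3-2-1, expanding outward from the peak — single-peaked.
Ballot type 3: ranking walks positions 1-4-5-3-2-6; Echo is ranked above Model T even though Model T lies between Echo and the peak Model S1 on the axis — preferences dip and rise again. Not single-peaked.
Ballot type 3 violates single-peakedness, so the profile is not single-peaked on this axis.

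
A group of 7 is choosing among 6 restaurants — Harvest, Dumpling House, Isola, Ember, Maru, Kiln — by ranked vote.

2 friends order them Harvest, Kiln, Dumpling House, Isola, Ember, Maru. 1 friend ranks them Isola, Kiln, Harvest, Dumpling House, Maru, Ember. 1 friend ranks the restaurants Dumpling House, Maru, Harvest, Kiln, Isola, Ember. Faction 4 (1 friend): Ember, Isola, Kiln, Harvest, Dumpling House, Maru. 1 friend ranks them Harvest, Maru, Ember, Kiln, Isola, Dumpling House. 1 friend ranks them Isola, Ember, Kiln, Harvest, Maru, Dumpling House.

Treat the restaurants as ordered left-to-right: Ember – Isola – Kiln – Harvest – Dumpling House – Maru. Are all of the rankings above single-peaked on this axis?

Axis positions: Ember=1, Isola=2, Kiln=3, Harvest=4, Dumpling House=5, Maru=6.
Faction 1 (peak Harvest at position 4): ranking walks positions 4-3-5-2-1-6, expanding outward from the peak — single-peaked.
Faction 2 (peak Isola at position 2): ranking walks positions 2-3-4-5-6-1, expanding outward from the peak — single-peaked.
Faction 3 (peak Dumpling House at position 5): ranking walks positions 5-6-4-3-2-1, expanding outward from the peak — single-peaked.
Faction 4 (peak Ember at position 1): ranking walks positions 1-2-3-4-5-6, expanding outward from the peak — single-peaked.
Faction 5: ranking walks positions 4-6-1-3-2-5; Maru is ranked above Dumpling House even though Dumpling House lies between Maru and the peak Harvest on the axis — preferences dip and rise again. Not single-peaked.
Faction 6: ranking walks positions 2-1-3-4-6-5; Maru is ranked above Dumpling House even though Dumpling House lies between Maru and the peak Isola on the axis — preferences dip and rise again. Not single-peaked.
Faction 5 violates single-peakedness, so the profile is not single-peaked on this axis.

no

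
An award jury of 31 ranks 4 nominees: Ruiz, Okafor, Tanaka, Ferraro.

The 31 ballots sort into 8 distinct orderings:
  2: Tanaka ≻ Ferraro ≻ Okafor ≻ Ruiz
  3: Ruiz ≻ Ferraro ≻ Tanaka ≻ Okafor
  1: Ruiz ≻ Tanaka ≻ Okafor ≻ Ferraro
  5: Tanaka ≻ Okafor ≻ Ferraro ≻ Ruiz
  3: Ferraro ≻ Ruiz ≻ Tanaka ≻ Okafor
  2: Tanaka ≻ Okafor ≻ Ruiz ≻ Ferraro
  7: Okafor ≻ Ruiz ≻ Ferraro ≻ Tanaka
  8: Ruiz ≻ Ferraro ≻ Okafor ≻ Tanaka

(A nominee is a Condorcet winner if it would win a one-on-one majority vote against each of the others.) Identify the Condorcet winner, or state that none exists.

none

Check each pair by majority over 31 ballots:
Ruiz vs Okafor: Okafor, 16–15.
Ruiz vs Tanaka: 3+1+3+7+8 = 22 for Ruiz, 9 for Tanaka — Ruiz by 22–9.
Ruiz vs Ferraro: 3+1+2+7+8 = 21 for Ruiz, 10 for Ferraro — Ruiz by 21–10.
Okafor vs Tanaka: Tanaka wins 16–15.
Okafor vs Ferraro: 1+5+2+7 = 15 for Okafor, 16 for Ferraro — Ferraro by 16–15.
Tanaka vs Ferraro: 10 to 21, Ferraro.
Each nominee drops at least one matchup (Ruiz loses to Okafor; Okafor loses to Tanaka; Tanaka loses to Ruiz; Ferraro loses to Ruiz); the cycle Ruiz → Tanaka → Okafor → Ruiz rules out a Condorcet winner.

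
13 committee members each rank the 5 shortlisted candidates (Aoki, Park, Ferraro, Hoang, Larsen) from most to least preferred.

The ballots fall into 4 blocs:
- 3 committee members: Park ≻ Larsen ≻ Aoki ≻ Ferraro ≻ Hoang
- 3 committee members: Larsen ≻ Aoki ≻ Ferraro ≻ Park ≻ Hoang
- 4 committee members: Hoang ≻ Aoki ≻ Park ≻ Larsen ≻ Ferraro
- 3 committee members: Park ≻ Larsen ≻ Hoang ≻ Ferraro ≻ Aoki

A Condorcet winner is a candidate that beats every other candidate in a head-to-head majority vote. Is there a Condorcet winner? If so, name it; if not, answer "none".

none

Head-to-head results (13 committee members):
Aoki–Park: Aoki 7–6.
Aoki vs Ferraro: Aoki preferred on 3+3+4 = 10 ballots; Aoki wins 10–3.
Aoki vs Hoang: 3+3 = 6 for Aoki, 7 for Hoang — Hoang by 7–6.
Aoki vs Larsen: Larsen, 9–4.
Park vs Ferraro: Park, 10–3.
Park vs Hoang: Park, 9–4.
Park vs Larsen: Park is ranked higher on 3+4+3 = 10 ballots, Larsen on 3. Park wins 10–3.
Ferraro vs Hoang: 6 to 7, Hoang.
Ferraro vs Larsen: 0 to 13, Larsen.
Hoang vs Larsen: Larsen wins 9–4.
No candidate is unbeaten: Aoki loses to Hoang; Park loses to Aoki; Ferraro loses to Aoki; Hoang loses to Park; Larsen loses to Park. In particular Aoki beats Park beats Hoang beats Aoki is a majority cycle — no Condorcet winner exists.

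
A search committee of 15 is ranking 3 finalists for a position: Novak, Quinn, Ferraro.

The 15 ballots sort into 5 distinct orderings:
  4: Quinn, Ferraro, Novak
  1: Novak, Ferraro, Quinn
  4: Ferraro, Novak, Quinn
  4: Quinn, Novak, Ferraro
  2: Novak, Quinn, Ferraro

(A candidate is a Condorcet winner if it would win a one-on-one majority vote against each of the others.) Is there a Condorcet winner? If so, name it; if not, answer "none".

Pairwise majorities:
Novak vs Quinn: Quinn, 8–7.
Novak–Ferraro: Ferraro 8–7.
Quinn vs Ferraro: Quinn, 10–5.
Quinn defeats every rival head-to-head and is the Condorcet winner.

Quinn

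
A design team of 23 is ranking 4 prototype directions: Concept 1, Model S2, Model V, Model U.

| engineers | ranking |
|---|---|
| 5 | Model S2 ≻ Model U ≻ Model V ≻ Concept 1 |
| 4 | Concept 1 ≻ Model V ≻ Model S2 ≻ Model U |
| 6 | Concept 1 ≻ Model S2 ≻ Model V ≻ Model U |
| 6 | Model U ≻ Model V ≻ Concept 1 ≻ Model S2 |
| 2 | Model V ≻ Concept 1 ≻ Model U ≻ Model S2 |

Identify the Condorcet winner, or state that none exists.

Pairwise majorities:
Concept 1 vs Model S2: 4+6+6+2 = 18 for Concept 1, 5 for Model S2 — Concept 1 by 18–5.
Concept 1 vs Model V: 4+6 = 10 for Concept 1, 13 for Model V — Model V by 13–10.
Concept 1 vs Model U: Concept 1 preferred on 4+6+2 = 12 ballots; Concept 1 wins 12–11.
Model S2 vs Model V: Model S2 is ranked higher on 5+6 = 11 ballots, Model V on 12. Model V wins 12–11.
Model S2 vs Model U: 5+4+6 = 15 for Model S2, 8 for Model U — Model S2 by 15–8.
Model V vs Model U: 12 to 11, Model V.
Model V beats each of Concept 1, Model S2, Model U — Model V is the Condorcet winner.

Model V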